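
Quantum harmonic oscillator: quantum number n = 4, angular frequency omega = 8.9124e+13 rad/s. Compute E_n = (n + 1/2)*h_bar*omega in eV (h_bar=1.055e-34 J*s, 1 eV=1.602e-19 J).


E = (n + 1/2) * h_bar * omega
= (4 + 0.5) * 1.055e-34 * 8.9124e+13
= 4.5 * 9.4026e-21
= 4.2312e-20 J
= 0.2641 eV

0.2641


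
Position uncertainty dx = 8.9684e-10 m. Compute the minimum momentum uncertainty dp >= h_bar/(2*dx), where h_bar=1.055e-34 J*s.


dp = h_bar / (2 * dx)
= 1.055e-34 / (2 * 8.9684e-10)
= 1.055e-34 / 1.7937e-09
= 5.8818e-26 kg*m/s

5.8818e-26


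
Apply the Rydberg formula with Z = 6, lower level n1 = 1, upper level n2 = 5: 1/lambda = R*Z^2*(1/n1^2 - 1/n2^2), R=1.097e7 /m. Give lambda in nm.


1/lambda = R * Z^2 * (1/n1^2 - 1/n2^2)
= 1.097e7 * 6^2 * (1/1^2 - 1/5^2)
= 1.097e7 * 36 * (1.0 - 0.04)
= 3.7912e+08 /m
lambda = 1 / 3.7912e+08
= 2.6377 nm

2.6377


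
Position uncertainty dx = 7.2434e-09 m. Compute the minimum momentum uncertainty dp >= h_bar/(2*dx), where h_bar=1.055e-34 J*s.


dp = h_bar / (2 * dx)
= 1.055e-34 / (2 * 7.2434e-09)
= 1.055e-34 / 1.4487e-08
= 7.2825e-27 kg*m/s

7.2825e-27


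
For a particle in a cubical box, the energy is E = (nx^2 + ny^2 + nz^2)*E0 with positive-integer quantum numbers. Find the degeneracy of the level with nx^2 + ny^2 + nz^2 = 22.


Enumerate all (nx, ny, nz) with nx^2 + ny^2 + nz^2 = 22:
(2,3,3)
(3,2,3)
(3,3,2)
Total degeneracy = 3

3


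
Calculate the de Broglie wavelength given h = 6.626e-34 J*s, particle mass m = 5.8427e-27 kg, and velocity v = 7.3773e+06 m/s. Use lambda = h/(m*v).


lambda = h / (m * v)
= 6.626e-34 / (5.8427e-27 * 7.3773e+06)
= 6.626e-34 / 4.3103e-20
= 1.5372e-14 m

1.5372e-14


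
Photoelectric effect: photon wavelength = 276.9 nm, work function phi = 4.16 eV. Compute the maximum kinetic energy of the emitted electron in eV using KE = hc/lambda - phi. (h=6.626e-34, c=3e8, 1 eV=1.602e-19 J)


E_photon = hc / lambda
= (6.626e-34)(3e8) / (276.9e-9)
= 7.1788e-19 J
= 4.4811 eV
KE = E_photon - phi
= 4.4811 - 4.16
= 0.3211 eV

0.3211


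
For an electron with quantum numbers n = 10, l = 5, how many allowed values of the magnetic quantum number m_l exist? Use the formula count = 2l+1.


m_l ranges from -l to +l in integer steps
So m_l goes from -5 to +5
Count = 2l + 1 = 2*5 + 1
= 11

11


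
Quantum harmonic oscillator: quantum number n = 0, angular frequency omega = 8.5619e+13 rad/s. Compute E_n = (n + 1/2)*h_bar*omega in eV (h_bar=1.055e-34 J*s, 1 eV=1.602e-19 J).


E = (n + 1/2) * h_bar * omega
= (0 + 0.5) * 1.055e-34 * 8.5619e+13
= 0.5 * 9.0328e-21
= 4.5164e-21 J
= 0.0282 eV

0.0282


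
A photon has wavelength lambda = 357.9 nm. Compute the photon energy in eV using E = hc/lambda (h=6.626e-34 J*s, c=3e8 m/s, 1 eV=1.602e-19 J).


E = hc / lambda
= (6.626e-34)(3e8) / (357.9e-9)
= 1.9878e-25 / 3.5790e-07
= 5.5541e-19 J
Converting to eV: 5.5541e-19 / 1.602e-19
= 3.467 eV

3.467


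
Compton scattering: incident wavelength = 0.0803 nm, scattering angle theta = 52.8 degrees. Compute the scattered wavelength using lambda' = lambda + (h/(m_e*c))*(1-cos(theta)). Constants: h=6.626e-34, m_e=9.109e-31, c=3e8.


Compton wavelength: h/(m_e*c) = 2.4247e-12 m
d_lambda = 2.4247e-12 * (1 - cos(52.8 deg))
= 2.4247e-12 * 0.395401
= 9.5873e-13 m = 0.000959 nm
lambda' = 0.0803 + 0.000959
= 0.081259 nm

0.081259


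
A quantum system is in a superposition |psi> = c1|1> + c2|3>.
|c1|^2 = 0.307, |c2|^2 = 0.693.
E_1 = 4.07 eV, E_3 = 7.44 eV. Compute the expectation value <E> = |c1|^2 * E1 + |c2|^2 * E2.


<E> = |c1|^2 * E1 + |c2|^2 * E2
= 0.307 * 4.07 + 0.693 * 7.44
= 1.2495 + 5.1559
= 6.4054 eV

6.4054


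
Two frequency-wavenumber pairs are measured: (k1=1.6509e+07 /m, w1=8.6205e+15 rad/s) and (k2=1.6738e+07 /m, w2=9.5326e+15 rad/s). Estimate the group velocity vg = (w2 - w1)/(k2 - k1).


vg = (w2 - w1) / (k2 - k1)
= (9.5326e+15 - 8.6205e+15) / (1.6738e+07 - 1.6509e+07)
= 9.1210e+14 / 2.2900e+05
= 3.9830e+09 m/s

3.9830e+09


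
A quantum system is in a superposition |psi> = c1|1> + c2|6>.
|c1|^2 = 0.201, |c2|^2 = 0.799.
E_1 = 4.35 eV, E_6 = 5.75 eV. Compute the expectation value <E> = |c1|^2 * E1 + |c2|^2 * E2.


<E> = |c1|^2 * E1 + |c2|^2 * E2
= 0.201 * 4.35 + 0.799 * 5.75
= 0.8743 + 4.5943
= 5.4686 eV

5.4686


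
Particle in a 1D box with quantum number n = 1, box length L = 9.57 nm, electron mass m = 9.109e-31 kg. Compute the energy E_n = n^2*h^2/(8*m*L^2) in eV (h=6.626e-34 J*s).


E = n^2 * h^2 / (8 * m * L^2)
= 1^2 * (6.626e-34)^2 / (8 * 9.109e-31 * (9.57e-9)^2)
= 1 * 4.3904e-67 / (8 * 9.109e-31 * 9.1585e-17)
= 6.5784e-22 J
= 0.0041 eV

0.0041


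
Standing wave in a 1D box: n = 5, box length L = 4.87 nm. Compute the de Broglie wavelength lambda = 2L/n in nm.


lambda = 2L / n
= 2 * 4.87 / 5
= 9.74 / 5
= 1.948 nm

1.948


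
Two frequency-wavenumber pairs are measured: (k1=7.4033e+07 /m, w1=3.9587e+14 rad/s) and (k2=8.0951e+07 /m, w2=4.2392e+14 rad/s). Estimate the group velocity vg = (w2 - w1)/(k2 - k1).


vg = (w2 - w1) / (k2 - k1)
= (4.2392e+14 - 3.9587e+14) / (8.0951e+07 - 7.4033e+07)
= 2.8050e+13 / 6.9180e+06
= 4.0546e+06 m/s

4.0546e+06


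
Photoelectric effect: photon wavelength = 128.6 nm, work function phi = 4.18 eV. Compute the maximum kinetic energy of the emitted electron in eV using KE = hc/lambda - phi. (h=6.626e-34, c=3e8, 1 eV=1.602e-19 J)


E_photon = hc / lambda
= (6.626e-34)(3e8) / (128.6e-9)
= 1.5457e-18 J
= 9.6487 eV
KE = E_photon - phi
= 9.6487 - 4.18
= 5.4687 eV

5.4687


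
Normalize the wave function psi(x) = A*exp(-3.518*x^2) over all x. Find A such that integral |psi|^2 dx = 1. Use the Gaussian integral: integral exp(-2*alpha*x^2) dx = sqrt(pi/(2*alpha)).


integral |psi|^2 dx = A^2 * sqrt(pi/(2*alpha)) = 1
A^2 = sqrt(2*alpha/pi)
= sqrt(2 * 3.518 / pi)
= 1.496539
A = sqrt(1.496539)
= 1.2233

1.2233


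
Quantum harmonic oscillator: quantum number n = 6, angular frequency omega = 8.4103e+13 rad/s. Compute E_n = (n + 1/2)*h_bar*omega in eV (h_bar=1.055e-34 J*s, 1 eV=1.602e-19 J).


E = (n + 1/2) * h_bar * omega
= (6 + 0.5) * 1.055e-34 * 8.4103e+13
= 6.5 * 8.8729e-21
= 5.7674e-20 J
= 0.36 eV

0.36


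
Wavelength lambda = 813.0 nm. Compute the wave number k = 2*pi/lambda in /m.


k = 2 * pi / lambda
= 6.2832 / (813.0e-9)
= 6.2832 / 8.1300e-07
= 7.7284e+06 /m

7.7284e+06


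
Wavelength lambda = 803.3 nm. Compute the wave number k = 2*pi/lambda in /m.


k = 2 * pi / lambda
= 6.2832 / (803.3e-9)
= 6.2832 / 8.0330e-07
= 7.8217e+06 /m

7.8217e+06


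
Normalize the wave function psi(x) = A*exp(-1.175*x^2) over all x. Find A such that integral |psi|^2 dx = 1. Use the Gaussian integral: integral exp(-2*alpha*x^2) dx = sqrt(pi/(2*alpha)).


integral |psi|^2 dx = A^2 * sqrt(pi/(2*alpha)) = 1
A^2 = sqrt(2*alpha/pi)
= sqrt(2 * 1.175 / pi)
= 0.864886
A = sqrt(0.864886)
= 0.93

0.93


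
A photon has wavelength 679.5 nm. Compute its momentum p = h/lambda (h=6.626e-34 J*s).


p = h / lambda
= 6.626e-34 / (679.5e-9)
= 6.626e-34 / 6.7950e-07
= 9.7513e-28 kg*m/s

9.7513e-28


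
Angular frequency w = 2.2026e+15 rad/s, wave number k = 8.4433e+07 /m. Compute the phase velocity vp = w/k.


vp = w / k
= 2.2026e+15 / 8.4433e+07
= 2.6087e+07 m/s

2.6087e+07


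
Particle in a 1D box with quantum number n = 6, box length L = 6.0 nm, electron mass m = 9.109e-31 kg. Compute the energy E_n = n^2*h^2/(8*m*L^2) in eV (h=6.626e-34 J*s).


E = n^2 * h^2 / (8 * m * L^2)
= 6^2 * (6.626e-34)^2 / (8 * 9.109e-31 * (6.0e-9)^2)
= 36 * 4.3904e-67 / (8 * 9.109e-31 * 3.6000e-17)
= 6.0248e-20 J
= 0.3761 eV

0.3761


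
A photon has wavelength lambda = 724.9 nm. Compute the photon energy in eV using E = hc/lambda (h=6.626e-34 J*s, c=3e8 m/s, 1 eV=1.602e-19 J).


E = hc / lambda
= (6.626e-34)(3e8) / (724.9e-9)
= 1.9878e-25 / 7.2490e-07
= 2.7422e-19 J
Converting to eV: 2.7422e-19 / 1.602e-19
= 1.7117 eV

1.7117


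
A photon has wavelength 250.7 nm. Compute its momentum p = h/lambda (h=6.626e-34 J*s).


p = h / lambda
= 6.626e-34 / (250.7e-9)
= 6.626e-34 / 2.5070e-07
= 2.6430e-27 kg*m/s

2.6430e-27


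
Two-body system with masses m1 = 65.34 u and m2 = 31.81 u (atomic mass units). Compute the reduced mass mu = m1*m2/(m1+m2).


mu = m1 * m2 / (m1 + m2)
= 65.34 * 31.81 / (65.34 + 31.81)
= 2078.4654 / 97.15
= 21.3944 u

21.3944


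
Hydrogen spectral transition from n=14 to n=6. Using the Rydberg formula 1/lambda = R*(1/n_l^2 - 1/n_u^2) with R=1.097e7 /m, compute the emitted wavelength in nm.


1/lambda = R * (1/n_l^2 - 1/n_u^2)
= 1.097e7 * (1/6^2 - 1/14^2)
= 1.097e7 * (0.027778 - 0.005102)
= 1.097e7 * 0.022676
= 2.4875e+05 /m
lambda = 1 / 2.4875e+05 = 4020.0547 nm

4020.0547


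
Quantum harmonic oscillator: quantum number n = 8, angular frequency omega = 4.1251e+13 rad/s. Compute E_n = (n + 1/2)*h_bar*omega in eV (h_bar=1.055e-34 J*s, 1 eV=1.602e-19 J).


E = (n + 1/2) * h_bar * omega
= (8 + 0.5) * 1.055e-34 * 4.1251e+13
= 8.5 * 4.3520e-21
= 3.6992e-20 J
= 0.2309 eV

0.2309


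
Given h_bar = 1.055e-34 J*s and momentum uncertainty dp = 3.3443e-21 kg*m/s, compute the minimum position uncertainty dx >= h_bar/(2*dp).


dx = h_bar / (2 * dp)
= 1.055e-34 / (2 * 3.3443e-21)
= 1.055e-34 / 6.6886e-21
= 1.5773e-14 m

1.5773e-14


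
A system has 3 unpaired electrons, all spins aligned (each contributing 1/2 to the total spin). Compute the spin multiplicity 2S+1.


Total spin S = N * (1/2) = 3 * 0.5 = 1.5
Spin multiplicity = 2S + 1
= 2 * 1.5 + 1
= 4

4


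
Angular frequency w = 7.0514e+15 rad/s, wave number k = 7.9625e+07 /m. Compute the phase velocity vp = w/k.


vp = w / k
= 7.0514e+15 / 7.9625e+07
= 8.8558e+07 m/s

8.8558e+07


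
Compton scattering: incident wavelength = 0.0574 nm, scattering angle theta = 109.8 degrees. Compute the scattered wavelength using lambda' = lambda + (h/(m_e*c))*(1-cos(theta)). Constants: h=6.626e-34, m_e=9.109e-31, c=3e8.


Compton wavelength: h/(m_e*c) = 2.4247e-12 m
d_lambda = 2.4247e-12 * (1 - cos(109.8 deg))
= 2.4247e-12 * 1.338738
= 3.2460e-12 m = 0.003246 nm
lambda' = 0.0574 + 0.003246
= 0.060646 nm

0.060646


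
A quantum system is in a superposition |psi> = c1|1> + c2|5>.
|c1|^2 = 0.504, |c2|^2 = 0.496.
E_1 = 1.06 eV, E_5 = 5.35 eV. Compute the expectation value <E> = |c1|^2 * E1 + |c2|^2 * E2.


<E> = |c1|^2 * E1 + |c2|^2 * E2
= 0.504 * 1.06 + 0.496 * 5.35
= 0.5342 + 2.6536
= 3.1878 eV

3.1878


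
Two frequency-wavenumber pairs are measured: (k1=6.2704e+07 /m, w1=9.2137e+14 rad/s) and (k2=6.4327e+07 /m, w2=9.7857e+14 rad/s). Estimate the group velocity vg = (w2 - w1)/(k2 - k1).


vg = (w2 - w1) / (k2 - k1)
= (9.7857e+14 - 9.2137e+14) / (6.4327e+07 - 6.2704e+07)
= 5.7200e+13 / 1.6230e+06
= 3.5243e+07 m/s

3.5243e+07


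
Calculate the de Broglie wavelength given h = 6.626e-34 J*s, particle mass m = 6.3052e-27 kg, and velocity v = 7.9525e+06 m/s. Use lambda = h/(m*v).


lambda = h / (m * v)
= 6.626e-34 / (6.3052e-27 * 7.9525e+06)
= 6.626e-34 / 5.0142e-20
= 1.3214e-14 m

1.3214e-14


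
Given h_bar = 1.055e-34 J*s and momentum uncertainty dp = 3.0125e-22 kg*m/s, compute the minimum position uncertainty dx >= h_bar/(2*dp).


dx = h_bar / (2 * dp)
= 1.055e-34 / (2 * 3.0125e-22)
= 1.055e-34 / 6.0250e-22
= 1.7510e-13 m

1.7510e-13


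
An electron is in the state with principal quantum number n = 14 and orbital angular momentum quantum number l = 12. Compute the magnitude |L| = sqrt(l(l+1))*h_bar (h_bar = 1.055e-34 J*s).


L = sqrt(l*(l+1)) * h_bar
= sqrt(12 * 13) * 1.055e-34
= sqrt(156) * 1.055e-34
= 12.49 * 1.055e-34
= 1.3177e-33 J*s

1.3177e-33


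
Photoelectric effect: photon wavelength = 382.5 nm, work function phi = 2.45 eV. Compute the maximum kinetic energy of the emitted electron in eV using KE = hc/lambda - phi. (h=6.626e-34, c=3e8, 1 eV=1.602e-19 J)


E_photon = hc / lambda
= (6.626e-34)(3e8) / (382.5e-9)
= 5.1969e-19 J
= 3.244 eV
KE = E_photon - phi
= 3.244 - 2.45
= 0.794 eV

0.794


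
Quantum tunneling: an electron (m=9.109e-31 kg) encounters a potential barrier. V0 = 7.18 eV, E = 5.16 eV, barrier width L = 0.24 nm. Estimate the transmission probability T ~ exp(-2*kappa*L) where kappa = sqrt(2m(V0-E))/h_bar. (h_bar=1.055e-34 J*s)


V0 - E = 2.02 eV = 3.2360e-19 J
kappa = sqrt(2 * m * (V0-E)) / h_bar
= sqrt(2 * 9.109e-31 * 3.2360e-19) / 1.055e-34
= 7.2779e+09 /m
2*kappa*L = 2 * 7.2779e+09 * 0.24e-9
= 3.4934
T = exp(-3.4934) = 3.039790e-02

3.039790e-02


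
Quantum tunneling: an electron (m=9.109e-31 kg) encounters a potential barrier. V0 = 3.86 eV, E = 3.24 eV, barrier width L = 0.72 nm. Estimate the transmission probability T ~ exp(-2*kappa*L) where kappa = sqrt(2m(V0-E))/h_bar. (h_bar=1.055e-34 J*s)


V0 - E = 0.62 eV = 9.9324e-20 J
kappa = sqrt(2 * m * (V0-E)) / h_bar
= sqrt(2 * 9.109e-31 * 9.9324e-20) / 1.055e-34
= 4.0320e+09 /m
2*kappa*L = 2 * 4.0320e+09 * 0.72e-9
= 5.8061
T = exp(-5.8061) = 3.009023e-03

3.009023e-03


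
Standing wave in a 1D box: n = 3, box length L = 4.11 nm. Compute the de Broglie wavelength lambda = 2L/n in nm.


lambda = 2L / n
= 2 * 4.11 / 3
= 8.22 / 3
= 2.74 nm

2.74


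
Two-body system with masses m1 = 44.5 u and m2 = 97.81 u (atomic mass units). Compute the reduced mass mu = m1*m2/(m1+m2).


mu = m1 * m2 / (m1 + m2)
= 44.5 * 97.81 / (44.5 + 97.81)
= 4352.545 / 142.31
= 30.585 u

30.585


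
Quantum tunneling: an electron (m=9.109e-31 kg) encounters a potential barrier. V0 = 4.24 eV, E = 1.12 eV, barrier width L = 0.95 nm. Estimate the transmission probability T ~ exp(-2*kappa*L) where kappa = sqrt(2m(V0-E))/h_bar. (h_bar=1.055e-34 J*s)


V0 - E = 3.12 eV = 4.9982e-19 J
kappa = sqrt(2 * m * (V0-E)) / h_bar
= sqrt(2 * 9.109e-31 * 4.9982e-19) / 1.055e-34
= 9.0450e+09 /m
2*kappa*L = 2 * 9.0450e+09 * 0.95e-9
= 17.1854
T = exp(-17.1854) = 3.439290e-08

3.439290e-08


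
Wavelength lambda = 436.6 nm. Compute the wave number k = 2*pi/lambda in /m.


k = 2 * pi / lambda
= 6.2832 / (436.6e-9)
= 6.2832 / 4.3660e-07
= 1.4391e+07 /m

1.4391e+07


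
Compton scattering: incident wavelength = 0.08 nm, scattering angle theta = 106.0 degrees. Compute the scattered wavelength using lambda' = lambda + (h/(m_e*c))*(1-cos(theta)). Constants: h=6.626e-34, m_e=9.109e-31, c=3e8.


Compton wavelength: h/(m_e*c) = 2.4247e-12 m
d_lambda = 2.4247e-12 * (1 - cos(106.0 deg))
= 2.4247e-12 * 1.275637
= 3.0930e-12 m = 0.003093 nm
lambda' = 0.08 + 0.003093
= 0.083093 nm

0.083093


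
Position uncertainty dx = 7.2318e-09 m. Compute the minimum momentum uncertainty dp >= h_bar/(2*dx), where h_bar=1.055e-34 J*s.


dp = h_bar / (2 * dx)
= 1.055e-34 / (2 * 7.2318e-09)
= 1.055e-34 / 1.4464e-08
= 7.2942e-27 kg*m/s

7.2942e-27


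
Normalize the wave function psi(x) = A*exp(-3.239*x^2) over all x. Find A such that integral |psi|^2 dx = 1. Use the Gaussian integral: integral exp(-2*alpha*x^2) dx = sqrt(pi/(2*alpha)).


integral |psi|^2 dx = A^2 * sqrt(pi/(2*alpha)) = 1
A^2 = sqrt(2*alpha/pi)
= sqrt(2 * 3.239 / pi)
= 1.435971
A = sqrt(1.435971)
= 1.1983

1.1983


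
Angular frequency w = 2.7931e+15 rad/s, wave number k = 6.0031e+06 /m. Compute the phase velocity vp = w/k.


vp = w / k
= 2.7931e+15 / 6.0031e+06
= 4.6528e+08 m/s

4.6528e+08


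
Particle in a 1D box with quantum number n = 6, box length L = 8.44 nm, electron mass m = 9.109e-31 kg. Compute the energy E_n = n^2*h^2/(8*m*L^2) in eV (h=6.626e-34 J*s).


E = n^2 * h^2 / (8 * m * L^2)
= 6^2 * (6.626e-34)^2 / (8 * 9.109e-31 * (8.44e-9)^2)
= 36 * 4.3904e-67 / (8 * 9.109e-31 * 7.1234e-17)
= 3.0448e-20 J
= 0.1901 eV

0.1901


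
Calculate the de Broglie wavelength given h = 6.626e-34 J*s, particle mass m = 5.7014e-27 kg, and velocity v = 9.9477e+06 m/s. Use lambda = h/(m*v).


lambda = h / (m * v)
= 6.626e-34 / (5.7014e-27 * 9.9477e+06)
= 6.626e-34 / 5.6716e-20
= 1.1683e-14 m

1.1683e-14


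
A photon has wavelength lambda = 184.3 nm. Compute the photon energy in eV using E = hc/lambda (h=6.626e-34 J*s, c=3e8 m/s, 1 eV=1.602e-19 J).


E = hc / lambda
= (6.626e-34)(3e8) / (184.3e-9)
= 1.9878e-25 / 1.8430e-07
= 1.0786e-18 J
Converting to eV: 1.0786e-18 / 1.602e-19
= 6.7326 eV

6.7326


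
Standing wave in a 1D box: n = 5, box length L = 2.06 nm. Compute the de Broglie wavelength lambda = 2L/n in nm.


lambda = 2L / n
= 2 * 2.06 / 5
= 4.12 / 5
= 0.824 nm

0.824


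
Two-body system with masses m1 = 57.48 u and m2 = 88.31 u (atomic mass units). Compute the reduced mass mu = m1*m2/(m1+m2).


mu = m1 * m2 / (m1 + m2)
= 57.48 * 88.31 / (57.48 + 88.31)
= 5076.0588 / 145.79
= 34.8176 u

34.8176


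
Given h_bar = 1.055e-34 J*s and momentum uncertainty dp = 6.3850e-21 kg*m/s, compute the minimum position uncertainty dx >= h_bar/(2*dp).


dx = h_bar / (2 * dp)
= 1.055e-34 / (2 * 6.3850e-21)
= 1.055e-34 / 1.2770e-20
= 8.2616e-15 m

8.2616e-15


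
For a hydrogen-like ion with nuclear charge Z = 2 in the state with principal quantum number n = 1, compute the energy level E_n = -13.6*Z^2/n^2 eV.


E_n = -13.6 * Z^2 / n^2
= -13.6 * 2^2 / 1^2
= -13.6 * 4 / 1
= -54.4 eV

-54.4


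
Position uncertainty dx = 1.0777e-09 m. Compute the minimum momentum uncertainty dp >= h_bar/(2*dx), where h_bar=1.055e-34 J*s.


dp = h_bar / (2 * dx)
= 1.055e-34 / (2 * 1.0777e-09)
= 1.055e-34 / 2.1554e-09
= 4.8947e-26 kg*m/s

4.8947e-26


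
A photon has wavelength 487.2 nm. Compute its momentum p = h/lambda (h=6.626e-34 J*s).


p = h / lambda
= 6.626e-34 / (487.2e-9)
= 6.626e-34 / 4.8720e-07
= 1.3600e-27 kg*m/s

1.3600e-27


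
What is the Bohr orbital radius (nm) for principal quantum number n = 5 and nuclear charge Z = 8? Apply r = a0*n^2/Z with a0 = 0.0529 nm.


r = a0 * n^2 / Z
= 0.0529 * 5^2 / 8
= 0.0529 * 25 / 8
= 0.1653 nm

0.1653


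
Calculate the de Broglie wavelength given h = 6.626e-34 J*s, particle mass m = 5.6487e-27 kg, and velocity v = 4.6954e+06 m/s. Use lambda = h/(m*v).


lambda = h / (m * v)
= 6.626e-34 / (5.6487e-27 * 4.6954e+06)
= 6.626e-34 / 2.6523e-20
= 2.4982e-14 m

2.4982e-14


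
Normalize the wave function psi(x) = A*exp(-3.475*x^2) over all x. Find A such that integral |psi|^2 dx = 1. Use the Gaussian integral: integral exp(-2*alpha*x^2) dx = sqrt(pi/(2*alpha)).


integral |psi|^2 dx = A^2 * sqrt(pi/(2*alpha)) = 1
A^2 = sqrt(2*alpha/pi)
= sqrt(2 * 3.475 / pi)
= 1.487365
A = sqrt(1.487365)
= 1.2196

1.2196


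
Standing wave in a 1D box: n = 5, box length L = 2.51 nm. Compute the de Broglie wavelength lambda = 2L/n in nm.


lambda = 2L / n
= 2 * 2.51 / 5
= 5.02 / 5
= 1.004 nm

1.004


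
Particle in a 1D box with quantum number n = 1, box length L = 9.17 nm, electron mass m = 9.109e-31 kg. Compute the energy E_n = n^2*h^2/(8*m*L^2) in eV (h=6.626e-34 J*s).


E = n^2 * h^2 / (8 * m * L^2)
= 1^2 * (6.626e-34)^2 / (8 * 9.109e-31 * (9.17e-9)^2)
= 1 * 4.3904e-67 / (8 * 9.109e-31 * 8.4089e-17)
= 7.1648e-22 J
= 0.0045 eV

0.0045


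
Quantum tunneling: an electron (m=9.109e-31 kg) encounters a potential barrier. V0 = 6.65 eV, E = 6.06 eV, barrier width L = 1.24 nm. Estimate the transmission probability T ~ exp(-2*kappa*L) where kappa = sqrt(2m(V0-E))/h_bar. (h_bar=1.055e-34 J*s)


V0 - E = 0.59 eV = 9.4518e-20 J
kappa = sqrt(2 * m * (V0-E)) / h_bar
= sqrt(2 * 9.109e-31 * 9.4518e-20) / 1.055e-34
= 3.9333e+09 /m
2*kappa*L = 2 * 3.9333e+09 * 1.24e-9
= 9.7545
T = exp(-9.7545) = 5.803056e-05

5.803056e-05


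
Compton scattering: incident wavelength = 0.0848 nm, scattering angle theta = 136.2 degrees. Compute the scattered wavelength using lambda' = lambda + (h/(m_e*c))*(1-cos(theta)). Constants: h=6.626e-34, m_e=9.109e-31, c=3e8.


Compton wavelength: h/(m_e*c) = 2.4247e-12 m
d_lambda = 2.4247e-12 * (1 - cos(136.2 deg))
= 2.4247e-12 * 1.72176
= 4.1748e-12 m = 0.004175 nm
lambda' = 0.0848 + 0.004175
= 0.088975 nm

0.088975


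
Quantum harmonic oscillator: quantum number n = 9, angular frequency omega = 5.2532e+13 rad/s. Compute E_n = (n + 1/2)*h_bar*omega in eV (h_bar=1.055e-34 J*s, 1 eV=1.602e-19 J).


E = (n + 1/2) * h_bar * omega
= (9 + 0.5) * 1.055e-34 * 5.2532e+13
= 9.5 * 5.5421e-21
= 5.2650e-20 J
= 0.3287 eV

0.3287


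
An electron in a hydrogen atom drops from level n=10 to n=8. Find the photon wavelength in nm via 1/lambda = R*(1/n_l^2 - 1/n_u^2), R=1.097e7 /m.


1/lambda = R * (1/n_l^2 - 1/n_u^2)
= 1.097e7 * (1/8^2 - 1/10^2)
= 1.097e7 * (0.015625 - 0.01)
= 1.097e7 * 0.005625
= 6.1706e+04 /m
lambda = 1 / 6.1706e+04 = 16205.8138 nm

16205.8138


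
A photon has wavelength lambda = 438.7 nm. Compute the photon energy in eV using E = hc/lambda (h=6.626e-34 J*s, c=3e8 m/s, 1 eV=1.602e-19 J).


E = hc / lambda
= (6.626e-34)(3e8) / (438.7e-9)
= 1.9878e-25 / 4.3870e-07
= 4.5311e-19 J
Converting to eV: 4.5311e-19 / 1.602e-19
= 2.8284 eV

2.8284


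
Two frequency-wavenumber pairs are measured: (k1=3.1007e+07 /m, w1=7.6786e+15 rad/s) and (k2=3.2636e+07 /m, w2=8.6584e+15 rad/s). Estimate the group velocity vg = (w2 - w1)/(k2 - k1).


vg = (w2 - w1) / (k2 - k1)
= (8.6584e+15 - 7.6786e+15) / (3.2636e+07 - 3.1007e+07)
= 9.7980e+14 / 1.6290e+06
= 6.0147e+08 m/s

6.0147e+08


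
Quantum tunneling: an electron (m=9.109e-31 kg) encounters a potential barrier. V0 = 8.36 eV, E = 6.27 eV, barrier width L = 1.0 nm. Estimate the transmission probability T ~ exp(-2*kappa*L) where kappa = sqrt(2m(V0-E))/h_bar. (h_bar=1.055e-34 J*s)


V0 - E = 2.09 eV = 3.3482e-19 J
kappa = sqrt(2 * m * (V0-E)) / h_bar
= sqrt(2 * 9.109e-31 * 3.3482e-19) / 1.055e-34
= 7.4029e+09 /m
2*kappa*L = 2 * 7.4029e+09 * 1.0e-9
= 14.8058
T = exp(-14.8058) = 3.714640e-07

3.714640e-07


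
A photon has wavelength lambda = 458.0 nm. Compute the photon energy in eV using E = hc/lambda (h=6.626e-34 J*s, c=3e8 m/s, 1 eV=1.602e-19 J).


E = hc / lambda
= (6.626e-34)(3e8) / (458.0e-9)
= 1.9878e-25 / 4.5800e-07
= 4.3402e-19 J
Converting to eV: 4.3402e-19 / 1.602e-19
= 2.7092 eV

2.7092


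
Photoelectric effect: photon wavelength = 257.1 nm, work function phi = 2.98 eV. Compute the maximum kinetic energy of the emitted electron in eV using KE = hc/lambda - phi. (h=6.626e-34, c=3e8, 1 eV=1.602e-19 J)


E_photon = hc / lambda
= (6.626e-34)(3e8) / (257.1e-9)
= 7.7316e-19 J
= 4.8262 eV
KE = E_photon - phi
= 4.8262 - 2.98
= 1.8462 eV

1.8462


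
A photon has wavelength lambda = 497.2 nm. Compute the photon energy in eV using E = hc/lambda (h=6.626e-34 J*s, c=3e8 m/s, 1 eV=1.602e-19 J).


E = hc / lambda
= (6.626e-34)(3e8) / (497.2e-9)
= 1.9878e-25 / 4.9720e-07
= 3.9980e-19 J
Converting to eV: 3.9980e-19 / 1.602e-19
= 2.4956 eV

2.4956


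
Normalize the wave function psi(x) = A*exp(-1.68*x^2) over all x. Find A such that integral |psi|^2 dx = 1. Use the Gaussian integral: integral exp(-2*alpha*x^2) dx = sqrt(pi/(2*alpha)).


integral |psi|^2 dx = A^2 * sqrt(pi/(2*alpha)) = 1
A^2 = sqrt(2*alpha/pi)
= sqrt(2 * 1.68 / pi)
= 1.034177
A = sqrt(1.034177)
= 1.0169

1.0169


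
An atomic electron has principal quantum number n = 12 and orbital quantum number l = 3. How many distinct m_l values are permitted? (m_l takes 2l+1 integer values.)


m_l ranges from -l to +l in integer steps
So m_l goes from -3 to +3
Count = 2l + 1 = 2*3 + 1
= 7

7


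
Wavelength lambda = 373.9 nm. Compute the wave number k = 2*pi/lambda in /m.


k = 2 * pi / lambda
= 6.2832 / (373.9e-9)
= 6.2832 / 3.7390e-07
= 1.6804e+07 /m

1.6804e+07


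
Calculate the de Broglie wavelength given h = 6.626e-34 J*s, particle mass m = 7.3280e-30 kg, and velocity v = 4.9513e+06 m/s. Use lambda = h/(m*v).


lambda = h / (m * v)
= 6.626e-34 / (7.3280e-30 * 4.9513e+06)
= 6.626e-34 / 3.6283e-23
= 1.8262e-11 m

1.8262e-11


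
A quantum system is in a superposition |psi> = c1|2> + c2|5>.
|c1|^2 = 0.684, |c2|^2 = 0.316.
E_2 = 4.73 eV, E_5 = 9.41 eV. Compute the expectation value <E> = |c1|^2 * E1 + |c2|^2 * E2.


<E> = |c1|^2 * E1 + |c2|^2 * E2
= 0.684 * 4.73 + 0.316 * 9.41
= 3.2353 + 2.9736
= 6.2089 eV

6.2089


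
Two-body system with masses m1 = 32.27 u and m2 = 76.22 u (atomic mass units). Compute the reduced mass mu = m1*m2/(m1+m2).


mu = m1 * m2 / (m1 + m2)
= 32.27 * 76.22 / (32.27 + 76.22)
= 2459.6194 / 108.49
= 22.6714 u

22.6714


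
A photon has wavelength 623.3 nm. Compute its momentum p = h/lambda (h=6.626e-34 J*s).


p = h / lambda
= 6.626e-34 / (623.3e-9)
= 6.626e-34 / 6.2330e-07
= 1.0631e-27 kg*m/s

1.0631e-27


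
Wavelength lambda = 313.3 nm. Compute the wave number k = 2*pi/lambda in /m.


k = 2 * pi / lambda
= 6.2832 / (313.3e-9)
= 6.2832 / 3.1330e-07
= 2.0055e+07 /m

2.0055e+07


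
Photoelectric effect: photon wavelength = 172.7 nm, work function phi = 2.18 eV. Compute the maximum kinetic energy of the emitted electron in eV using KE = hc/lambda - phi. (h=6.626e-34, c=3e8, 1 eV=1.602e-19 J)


E_photon = hc / lambda
= (6.626e-34)(3e8) / (172.7e-9)
= 1.1510e-18 J
= 7.1849 eV
KE = E_photon - phi
= 7.1849 - 2.18
= 5.0049 eV

5.0049


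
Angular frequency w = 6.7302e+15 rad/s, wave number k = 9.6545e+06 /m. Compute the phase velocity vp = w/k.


vp = w / k
= 6.7302e+15 / 9.6545e+06
= 6.9710e+08 m/s

6.9710e+08


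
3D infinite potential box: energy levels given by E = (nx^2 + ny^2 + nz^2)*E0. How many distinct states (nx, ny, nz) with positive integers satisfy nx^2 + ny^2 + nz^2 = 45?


Enumerate all (nx, ny, nz) with nx^2 + ny^2 + nz^2 = 45:
(2,4,5)
(2,5,4)
(4,2,5)
(4,5,2)
(5,2,4)
(5,4,2)
Total degeneracy = 6

6


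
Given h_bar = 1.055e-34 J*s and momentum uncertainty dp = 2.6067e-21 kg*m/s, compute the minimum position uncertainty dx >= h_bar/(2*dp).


dx = h_bar / (2 * dp)
= 1.055e-34 / (2 * 2.6067e-21)
= 1.055e-34 / 5.2134e-21
= 2.0236e-14 m

2.0236e-14


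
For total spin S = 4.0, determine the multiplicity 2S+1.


Spin multiplicity = 2S + 1
= 2 * 4.0 + 1
= 8.0 + 1
= 9

9


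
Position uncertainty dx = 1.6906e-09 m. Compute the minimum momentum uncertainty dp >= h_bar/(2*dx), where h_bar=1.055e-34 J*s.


dp = h_bar / (2 * dx)
= 1.055e-34 / (2 * 1.6906e-09)
= 1.055e-34 / 3.3812e-09
= 3.1202e-26 kg*m/s

3.1202e-26


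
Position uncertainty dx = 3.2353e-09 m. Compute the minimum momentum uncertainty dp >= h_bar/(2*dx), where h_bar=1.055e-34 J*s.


dp = h_bar / (2 * dx)
= 1.055e-34 / (2 * 3.2353e-09)
= 1.055e-34 / 6.4706e-09
= 1.6305e-26 kg*m/s

1.6305e-26


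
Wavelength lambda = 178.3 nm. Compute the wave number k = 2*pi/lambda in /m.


k = 2 * pi / lambda
= 6.2832 / (178.3e-9)
= 6.2832 / 1.7830e-07
= 3.5239e+07 /m

3.5239e+07


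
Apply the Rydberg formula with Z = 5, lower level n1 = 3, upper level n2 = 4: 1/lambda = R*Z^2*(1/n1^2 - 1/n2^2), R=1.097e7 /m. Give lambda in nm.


1/lambda = R * Z^2 * (1/n1^2 - 1/n2^2)
= 1.097e7 * 5^2 * (1/3^2 - 1/4^2)
= 1.097e7 * 25 * (0.111111 - 0.0625)
= 1.3332e+07 /m
lambda = 1 / 1.3332e+07
= 75.0098 nm

75.0098


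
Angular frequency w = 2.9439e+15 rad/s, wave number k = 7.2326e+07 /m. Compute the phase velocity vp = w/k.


vp = w / k
= 2.9439e+15 / 7.2326e+07
= 4.0703e+07 m/s

4.0703e+07


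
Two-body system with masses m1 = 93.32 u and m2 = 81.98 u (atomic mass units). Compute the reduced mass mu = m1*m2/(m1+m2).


mu = m1 * m2 / (m1 + m2)
= 93.32 * 81.98 / (93.32 + 81.98)
= 7650.3736 / 175.3
= 43.6416 u

43.6416


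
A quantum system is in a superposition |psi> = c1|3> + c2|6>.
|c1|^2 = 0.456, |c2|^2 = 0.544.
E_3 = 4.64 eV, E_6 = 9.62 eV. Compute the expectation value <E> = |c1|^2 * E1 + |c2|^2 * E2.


<E> = |c1|^2 * E1 + |c2|^2 * E2
= 0.456 * 4.64 + 0.544 * 9.62
= 2.1158 + 5.2333
= 7.3491 eV

7.3491


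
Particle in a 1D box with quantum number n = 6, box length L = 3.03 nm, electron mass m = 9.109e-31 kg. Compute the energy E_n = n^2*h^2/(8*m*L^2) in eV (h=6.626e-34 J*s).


E = n^2 * h^2 / (8 * m * L^2)
= 6^2 * (6.626e-34)^2 / (8 * 9.109e-31 * (3.03e-9)^2)
= 36 * 4.3904e-67 / (8 * 9.109e-31 * 9.1809e-18)
= 2.3624e-19 J
= 1.4747 eV

1.4747


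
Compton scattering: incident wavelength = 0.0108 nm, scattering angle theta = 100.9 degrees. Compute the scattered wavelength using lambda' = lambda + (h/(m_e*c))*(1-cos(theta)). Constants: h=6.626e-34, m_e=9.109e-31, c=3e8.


Compton wavelength: h/(m_e*c) = 2.4247e-12 m
d_lambda = 2.4247e-12 * (1 - cos(100.9 deg))
= 2.4247e-12 * 1.189095
= 2.8832e-12 m = 0.002883 nm
lambda' = 0.0108 + 0.002883
= 0.013683 nm

0.013683


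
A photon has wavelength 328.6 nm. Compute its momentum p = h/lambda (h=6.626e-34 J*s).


p = h / lambda
= 6.626e-34 / (328.6e-9)
= 6.626e-34 / 3.2860e-07
= 2.0164e-27 kg*m/s

2.0164e-27


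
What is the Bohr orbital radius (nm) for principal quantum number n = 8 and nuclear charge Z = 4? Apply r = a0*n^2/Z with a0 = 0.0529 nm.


r = a0 * n^2 / Z
= 0.0529 * 8^2 / 4
= 0.0529 * 64 / 4
= 0.8464 nm

0.8464


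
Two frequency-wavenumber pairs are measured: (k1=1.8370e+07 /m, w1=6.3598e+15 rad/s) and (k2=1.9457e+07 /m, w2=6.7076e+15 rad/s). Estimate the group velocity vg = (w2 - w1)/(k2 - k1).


vg = (w2 - w1) / (k2 - k1)
= (6.7076e+15 - 6.3598e+15) / (1.9457e+07 - 1.8370e+07)
= 3.4780e+14 / 1.0870e+06
= 3.1996e+08 m/s

3.1996e+08


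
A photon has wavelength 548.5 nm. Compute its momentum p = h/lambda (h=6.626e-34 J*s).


p = h / lambda
= 6.626e-34 / (548.5e-9)
= 6.626e-34 / 5.4850e-07
= 1.2080e-27 kg*m/s

1.2080e-27


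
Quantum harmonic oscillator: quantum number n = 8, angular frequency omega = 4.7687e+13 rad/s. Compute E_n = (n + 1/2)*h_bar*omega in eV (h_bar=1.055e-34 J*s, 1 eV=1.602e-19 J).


E = (n + 1/2) * h_bar * omega
= (8 + 0.5) * 1.055e-34 * 4.7687e+13
= 8.5 * 5.0310e-21
= 4.2763e-20 J
= 0.2669 eV

0.2669


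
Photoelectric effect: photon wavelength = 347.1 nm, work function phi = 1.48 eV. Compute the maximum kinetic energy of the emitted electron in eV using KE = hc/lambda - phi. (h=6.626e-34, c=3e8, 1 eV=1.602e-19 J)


E_photon = hc / lambda
= (6.626e-34)(3e8) / (347.1e-9)
= 5.7269e-19 J
= 3.5748 eV
KE = E_photon - phi
= 3.5748 - 1.48
= 2.0948 eV

2.0948


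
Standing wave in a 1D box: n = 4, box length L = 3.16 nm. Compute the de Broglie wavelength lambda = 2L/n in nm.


lambda = 2L / n
= 2 * 3.16 / 4
= 6.32 / 4
= 1.58 nm

1.58


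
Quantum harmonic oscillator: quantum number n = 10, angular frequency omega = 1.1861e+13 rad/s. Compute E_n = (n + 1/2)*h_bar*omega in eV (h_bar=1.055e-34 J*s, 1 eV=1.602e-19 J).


E = (n + 1/2) * h_bar * omega
= (10 + 0.5) * 1.055e-34 * 1.1861e+13
= 10.5 * 1.2513e-21
= 1.3139e-20 J
= 0.082 eV

0.082


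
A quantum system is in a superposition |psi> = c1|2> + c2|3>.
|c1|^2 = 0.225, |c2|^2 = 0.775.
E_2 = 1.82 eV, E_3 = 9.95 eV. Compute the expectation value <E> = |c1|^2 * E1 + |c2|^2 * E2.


<E> = |c1|^2 * E1 + |c2|^2 * E2
= 0.225 * 1.82 + 0.775 * 9.95
= 0.4095 + 7.7112
= 8.1207 eV

8.1207


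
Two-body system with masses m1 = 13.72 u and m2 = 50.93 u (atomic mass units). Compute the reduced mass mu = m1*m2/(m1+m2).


mu = m1 * m2 / (m1 + m2)
= 13.72 * 50.93 / (13.72 + 50.93)
= 698.7596 / 64.65
= 10.8083 u

10.8083


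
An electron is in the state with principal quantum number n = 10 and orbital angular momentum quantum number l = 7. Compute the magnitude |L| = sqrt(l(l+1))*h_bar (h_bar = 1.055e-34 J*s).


L = sqrt(l*(l+1)) * h_bar
= sqrt(7 * 8) * 1.055e-34
= sqrt(56) * 1.055e-34
= 7.4833 * 1.055e-34
= 7.8949e-34 J*s

7.8949e-34


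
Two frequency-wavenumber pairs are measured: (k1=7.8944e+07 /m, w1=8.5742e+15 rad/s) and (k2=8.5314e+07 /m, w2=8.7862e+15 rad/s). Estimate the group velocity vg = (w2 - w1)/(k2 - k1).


vg = (w2 - w1) / (k2 - k1)
= (8.7862e+15 - 8.5742e+15) / (8.5314e+07 - 7.8944e+07)
= 2.1200e+14 / 6.3700e+06
= 3.3281e+07 m/s

3.3281e+07


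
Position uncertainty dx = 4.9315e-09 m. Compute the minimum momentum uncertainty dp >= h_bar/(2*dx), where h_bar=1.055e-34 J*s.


dp = h_bar / (2 * dx)
= 1.055e-34 / (2 * 4.9315e-09)
= 1.055e-34 / 9.8630e-09
= 1.0697e-26 kg*m/s

1.0697e-26


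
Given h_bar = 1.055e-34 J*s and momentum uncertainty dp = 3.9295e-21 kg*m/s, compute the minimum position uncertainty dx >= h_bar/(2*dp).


dx = h_bar / (2 * dp)
= 1.055e-34 / (2 * 3.9295e-21)
= 1.055e-34 / 7.8590e-21
= 1.3424e-14 m

1.3424e-14


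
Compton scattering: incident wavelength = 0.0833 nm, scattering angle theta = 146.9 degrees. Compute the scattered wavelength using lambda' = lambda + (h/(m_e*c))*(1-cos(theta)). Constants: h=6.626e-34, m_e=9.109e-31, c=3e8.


Compton wavelength: h/(m_e*c) = 2.4247e-12 m
d_lambda = 2.4247e-12 * (1 - cos(146.9 deg))
= 2.4247e-12 * 1.837719
= 4.4559e-12 m = 0.004456 nm
lambda' = 0.0833 + 0.004456
= 0.087756 nm

0.087756


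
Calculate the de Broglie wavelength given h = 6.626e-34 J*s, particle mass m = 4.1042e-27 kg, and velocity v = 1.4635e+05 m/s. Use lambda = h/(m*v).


lambda = h / (m * v)
= 6.626e-34 / (4.1042e-27 * 1.4635e+05)
= 6.626e-34 / 6.0065e-22
= 1.1031e-12 m

1.1031e-12


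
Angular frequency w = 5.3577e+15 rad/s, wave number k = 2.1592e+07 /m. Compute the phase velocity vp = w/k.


vp = w / k
= 5.3577e+15 / 2.1592e+07
= 2.4813e+08 m/s

2.4813e+08


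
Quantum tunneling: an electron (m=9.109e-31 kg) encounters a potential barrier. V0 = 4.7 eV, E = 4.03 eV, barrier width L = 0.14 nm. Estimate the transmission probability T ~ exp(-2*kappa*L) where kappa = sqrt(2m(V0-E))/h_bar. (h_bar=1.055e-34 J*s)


V0 - E = 0.67 eV = 1.0733e-19 J
kappa = sqrt(2 * m * (V0-E)) / h_bar
= sqrt(2 * 9.109e-31 * 1.0733e-19) / 1.055e-34
= 4.1915e+09 /m
2*kappa*L = 2 * 4.1915e+09 * 0.14e-9
= 1.1736
T = exp(-1.1736) = 3.092479e-01

3.092479e-01


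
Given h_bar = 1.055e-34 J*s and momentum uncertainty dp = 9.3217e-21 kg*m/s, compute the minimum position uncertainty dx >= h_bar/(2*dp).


dx = h_bar / (2 * dp)
= 1.055e-34 / (2 * 9.3217e-21)
= 1.055e-34 / 1.8643e-20
= 5.6588e-15 m

5.6588e-15


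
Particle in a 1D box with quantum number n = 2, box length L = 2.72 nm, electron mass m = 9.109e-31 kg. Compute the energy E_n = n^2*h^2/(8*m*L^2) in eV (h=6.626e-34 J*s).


E = n^2 * h^2 / (8 * m * L^2)
= 2^2 * (6.626e-34)^2 / (8 * 9.109e-31 * (2.72e-9)^2)
= 4 * 4.3904e-67 / (8 * 9.109e-31 * 7.3984e-18)
= 3.2573e-20 J
= 0.2033 eV

0.2033


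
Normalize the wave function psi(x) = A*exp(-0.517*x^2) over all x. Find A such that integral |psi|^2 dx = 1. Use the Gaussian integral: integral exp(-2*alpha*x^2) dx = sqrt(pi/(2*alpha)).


integral |psi|^2 dx = A^2 * sqrt(pi/(2*alpha)) = 1
A^2 = sqrt(2*alpha/pi)
= sqrt(2 * 0.517 / pi)
= 0.573701
A = sqrt(0.573701)
= 0.7574

0.7574


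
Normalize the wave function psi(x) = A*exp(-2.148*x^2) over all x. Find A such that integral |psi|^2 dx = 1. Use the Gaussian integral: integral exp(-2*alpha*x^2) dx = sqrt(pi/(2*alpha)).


integral |psi|^2 dx = A^2 * sqrt(pi/(2*alpha)) = 1
A^2 = sqrt(2*alpha/pi)
= sqrt(2 * 2.148 / pi)
= 1.169384
A = sqrt(1.169384)
= 1.0814

1.0814


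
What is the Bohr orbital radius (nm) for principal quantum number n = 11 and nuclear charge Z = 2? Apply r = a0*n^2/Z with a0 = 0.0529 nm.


r = a0 * n^2 / Z
= 0.0529 * 11^2 / 2
= 0.0529 * 121 / 2
= 3.2005 nm

3.2005


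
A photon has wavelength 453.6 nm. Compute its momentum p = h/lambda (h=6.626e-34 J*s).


p = h / lambda
= 6.626e-34 / (453.6e-9)
= 6.626e-34 / 4.5360e-07
= 1.4608e-27 kg*m/s

1.4608e-27


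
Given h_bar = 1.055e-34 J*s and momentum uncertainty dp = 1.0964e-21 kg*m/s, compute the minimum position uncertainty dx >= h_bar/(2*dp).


dx = h_bar / (2 * dp)
= 1.055e-34 / (2 * 1.0964e-21)
= 1.055e-34 / 2.1928e-21
= 4.8112e-14 m

4.8112e-14


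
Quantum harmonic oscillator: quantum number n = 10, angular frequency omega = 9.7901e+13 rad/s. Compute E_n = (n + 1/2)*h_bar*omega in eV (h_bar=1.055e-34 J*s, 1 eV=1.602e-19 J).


E = (n + 1/2) * h_bar * omega
= (10 + 0.5) * 1.055e-34 * 9.7901e+13
= 10.5 * 1.0329e-20
= 1.0845e-19 J
= 0.677 eV

0.677


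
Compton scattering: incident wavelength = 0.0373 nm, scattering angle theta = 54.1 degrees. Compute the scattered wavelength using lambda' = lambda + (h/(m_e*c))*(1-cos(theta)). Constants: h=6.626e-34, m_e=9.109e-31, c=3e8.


Compton wavelength: h/(m_e*c) = 2.4247e-12 m
d_lambda = 2.4247e-12 * (1 - cos(54.1 deg))
= 2.4247e-12 * 0.413628
= 1.0029e-12 m = 0.001003 nm
lambda' = 0.0373 + 0.001003
= 0.038303 nm

0.038303


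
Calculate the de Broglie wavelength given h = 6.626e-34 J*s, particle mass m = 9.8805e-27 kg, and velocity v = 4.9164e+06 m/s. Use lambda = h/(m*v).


lambda = h / (m * v)
= 6.626e-34 / (9.8805e-27 * 4.9164e+06)
= 6.626e-34 / 4.8576e-20
= 1.3640e-14 m

1.3640e-14


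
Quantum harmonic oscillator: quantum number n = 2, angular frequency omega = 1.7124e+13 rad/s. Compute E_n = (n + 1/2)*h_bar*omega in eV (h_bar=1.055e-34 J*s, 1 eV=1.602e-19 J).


E = (n + 1/2) * h_bar * omega
= (2 + 0.5) * 1.055e-34 * 1.7124e+13
= 2.5 * 1.8066e-21
= 4.5165e-21 J
= 0.0282 eV

0.0282


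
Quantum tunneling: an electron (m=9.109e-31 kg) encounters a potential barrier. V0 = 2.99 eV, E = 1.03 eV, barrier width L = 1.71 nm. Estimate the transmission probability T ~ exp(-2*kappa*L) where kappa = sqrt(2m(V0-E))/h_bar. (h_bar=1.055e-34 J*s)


V0 - E = 1.96 eV = 3.1399e-19 J
kappa = sqrt(2 * m * (V0-E)) / h_bar
= sqrt(2 * 9.109e-31 * 3.1399e-19) / 1.055e-34
= 7.1690e+09 /m
2*kappa*L = 2 * 7.1690e+09 * 1.71e-9
= 24.5179
T = exp(-24.5179) = 2.249111e-11

2.249111e-11


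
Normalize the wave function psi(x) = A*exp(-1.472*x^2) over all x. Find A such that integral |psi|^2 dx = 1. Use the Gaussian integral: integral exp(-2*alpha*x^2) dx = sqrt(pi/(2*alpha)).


integral |psi|^2 dx = A^2 * sqrt(pi/(2*alpha)) = 1
A^2 = sqrt(2*alpha/pi)
= sqrt(2 * 1.472 / pi)
= 0.968041
A = sqrt(0.968041)
= 0.9839

0.9839


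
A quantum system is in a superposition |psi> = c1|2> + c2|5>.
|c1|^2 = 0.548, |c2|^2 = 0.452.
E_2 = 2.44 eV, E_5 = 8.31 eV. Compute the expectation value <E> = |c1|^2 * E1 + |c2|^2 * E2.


<E> = |c1|^2 * E1 + |c2|^2 * E2
= 0.548 * 2.44 + 0.452 * 8.31
= 1.3371 + 3.7561
= 5.0932 eV

5.0932


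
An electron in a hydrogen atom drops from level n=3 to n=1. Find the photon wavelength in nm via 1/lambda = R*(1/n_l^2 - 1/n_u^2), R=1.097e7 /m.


1/lambda = R * (1/n_l^2 - 1/n_u^2)
= 1.097e7 * (1/1^2 - 1/3^2)
= 1.097e7 * (1.0 - 0.111111)
= 1.097e7 * 0.888889
= 9.7511e+06 /m
lambda = 1 / 9.7511e+06 = 102.5524 nm

102.5524


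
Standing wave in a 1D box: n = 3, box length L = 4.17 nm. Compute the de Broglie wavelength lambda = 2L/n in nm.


lambda = 2L / n
= 2 * 4.17 / 3
= 8.34 / 3
= 2.78 nm

2.78


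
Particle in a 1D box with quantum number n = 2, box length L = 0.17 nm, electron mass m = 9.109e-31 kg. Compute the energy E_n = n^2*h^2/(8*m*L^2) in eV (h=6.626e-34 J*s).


E = n^2 * h^2 / (8 * m * L^2)
= 2^2 * (6.626e-34)^2 / (8 * 9.109e-31 * (0.17e-9)^2)
= 4 * 4.3904e-67 / (8 * 9.109e-31 * 2.8900e-20)
= 8.3388e-18 J
= 52.0525 eV

52.0525


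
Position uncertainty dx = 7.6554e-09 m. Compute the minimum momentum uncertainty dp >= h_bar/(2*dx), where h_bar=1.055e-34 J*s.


dp = h_bar / (2 * dx)
= 1.055e-34 / (2 * 7.6554e-09)
= 1.055e-34 / 1.5311e-08
= 6.8906e-27 kg*m/s

6.8906e-27


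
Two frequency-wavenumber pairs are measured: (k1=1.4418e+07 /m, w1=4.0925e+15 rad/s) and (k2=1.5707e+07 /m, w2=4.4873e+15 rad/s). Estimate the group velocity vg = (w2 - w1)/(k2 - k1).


vg = (w2 - w1) / (k2 - k1)
= (4.4873e+15 - 4.0925e+15) / (1.5707e+07 - 1.4418e+07)
= 3.9480e+14 / 1.2890e+06
= 3.0628e+08 m/s

3.0628e+08


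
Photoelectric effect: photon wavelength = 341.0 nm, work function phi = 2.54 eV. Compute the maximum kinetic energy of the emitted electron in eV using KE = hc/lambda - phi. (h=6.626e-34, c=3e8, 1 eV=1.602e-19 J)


E_photon = hc / lambda
= (6.626e-34)(3e8) / (341.0e-9)
= 5.8293e-19 J
= 3.6388 eV
KE = E_photon - phi
= 3.6388 - 2.54
= 1.0988 eV

1.0988


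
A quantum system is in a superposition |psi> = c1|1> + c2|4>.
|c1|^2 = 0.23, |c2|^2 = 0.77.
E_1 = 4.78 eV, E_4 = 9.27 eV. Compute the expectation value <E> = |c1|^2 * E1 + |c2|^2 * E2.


<E> = |c1|^2 * E1 + |c2|^2 * E2
= 0.23 * 4.78 + 0.77 * 9.27
= 1.0994 + 7.1379
= 8.2373 eV

8.2373
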